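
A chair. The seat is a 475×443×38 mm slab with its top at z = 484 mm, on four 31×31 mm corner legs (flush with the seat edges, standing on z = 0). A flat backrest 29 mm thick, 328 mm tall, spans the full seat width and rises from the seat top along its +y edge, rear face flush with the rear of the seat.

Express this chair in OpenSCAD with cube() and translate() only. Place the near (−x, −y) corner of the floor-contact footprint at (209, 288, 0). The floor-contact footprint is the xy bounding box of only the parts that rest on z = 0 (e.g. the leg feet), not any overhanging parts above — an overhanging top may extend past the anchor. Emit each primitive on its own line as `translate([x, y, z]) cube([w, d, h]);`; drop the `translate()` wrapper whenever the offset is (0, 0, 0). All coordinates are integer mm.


// leg_h = 484 - 38 = 446
translate([209, 288, 446]) cube([475, 443, 38]);
translate([209, 288, 0]) cube([31, 31, 446]);
translate([653, 288, 0]) cube([31, 31, 446]);
translate([209, 700, 0]) cube([31, 31, 446]);
translate([653, 700, 0]) cube([31, 31, 446]);
translate([209, 702, 484]) cube([475, 29, 328]);


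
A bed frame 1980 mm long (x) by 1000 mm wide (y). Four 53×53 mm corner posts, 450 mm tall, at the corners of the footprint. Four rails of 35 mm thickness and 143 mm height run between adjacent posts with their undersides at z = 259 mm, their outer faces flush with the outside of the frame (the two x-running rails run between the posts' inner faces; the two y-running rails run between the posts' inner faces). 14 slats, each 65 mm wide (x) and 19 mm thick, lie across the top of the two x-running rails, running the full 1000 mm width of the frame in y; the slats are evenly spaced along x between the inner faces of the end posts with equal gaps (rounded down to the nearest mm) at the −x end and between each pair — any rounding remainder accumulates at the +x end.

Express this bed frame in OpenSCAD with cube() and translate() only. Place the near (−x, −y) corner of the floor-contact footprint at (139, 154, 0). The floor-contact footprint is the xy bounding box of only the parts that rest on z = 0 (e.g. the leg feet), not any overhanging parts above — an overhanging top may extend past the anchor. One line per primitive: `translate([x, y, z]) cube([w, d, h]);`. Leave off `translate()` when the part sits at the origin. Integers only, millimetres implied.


// slat z = rail_z + rail_h = 259 + 143 = 402
// slat gap = ⌊(1874 − 14·65) / 15⌋ = 64
translate([139, 154, 0]) cube([53, 53, 450]);
translate([139, 1101, 0]) cube([53, 53, 450]);
translate([2066, 154, 0]) cube([53, 53, 450]);
translate([2066, 1101, 0]) cube([53, 53, 450]);
translate([192, 154, 259]) cube([1874, 35, 143]);
translate([192, 1119, 259]) cube([1874, 35, 143]);
translate([139, 207, 259]) cube([35, 894, 143]);
translate([2084, 207, 259]) cube([35, 894, 143]);
translate([256, 154, 402]) cube([65, 1000, 19]);
translate([385, 154, 402]) cube([65, 1000, 19]);
translate([514, 154, 402]) cube([65, 1000, 19]);
translate([643, 154, 402]) cube([65, 1000, 19]);
translate([772, 154, 402]) cube([65, 1000, 19]);
translate([901, 154, 402]) cube([65, 1000, 19]);
translate([1030, 154, 402]) cube([65, 1000, 19]);
translate([1159, 154, 402]) cube([65, 1000, 19]);
translate([1288, 154, 402]) cube([65, 1000, 19]);
translate([1417, 154, 402]) cube([65, 1000, 19]);
translate([1546, 154, 402]) cube([65, 1000, 19]);
translate([1675, 154, 402]) cube([65, 1000, 19]);
translate([1804, 154, 402]) cube([65, 1000, 19]);
translate([1933, 154, 402]) cube([65, 1000, 19]);


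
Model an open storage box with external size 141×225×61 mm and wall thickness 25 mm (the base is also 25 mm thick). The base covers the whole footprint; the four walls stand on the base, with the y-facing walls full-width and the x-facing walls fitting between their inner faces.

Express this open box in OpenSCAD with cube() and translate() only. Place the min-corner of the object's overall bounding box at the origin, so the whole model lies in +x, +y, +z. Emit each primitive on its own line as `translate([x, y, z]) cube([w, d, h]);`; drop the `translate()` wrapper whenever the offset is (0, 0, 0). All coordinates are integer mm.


cube([141, 225, 25]);
translate([0, 0, 25]) cube([141, 25, 36]);
translate([0, 200, 25]) cube([141, 25, 36]);
translate([0, 25, 25]) cube([25, 175, 36]);
translate([116, 25, 25]) cube([25, 175, 36]);


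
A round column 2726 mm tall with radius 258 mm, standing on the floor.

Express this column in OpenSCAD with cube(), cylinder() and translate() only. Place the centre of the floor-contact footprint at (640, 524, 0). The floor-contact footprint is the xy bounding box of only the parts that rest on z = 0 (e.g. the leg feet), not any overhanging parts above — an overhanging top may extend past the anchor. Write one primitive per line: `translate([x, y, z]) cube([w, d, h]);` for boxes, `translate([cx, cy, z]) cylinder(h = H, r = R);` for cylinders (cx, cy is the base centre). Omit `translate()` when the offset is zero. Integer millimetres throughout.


translate([640, 524, 0]) cylinder(h = 2726, r = 258);


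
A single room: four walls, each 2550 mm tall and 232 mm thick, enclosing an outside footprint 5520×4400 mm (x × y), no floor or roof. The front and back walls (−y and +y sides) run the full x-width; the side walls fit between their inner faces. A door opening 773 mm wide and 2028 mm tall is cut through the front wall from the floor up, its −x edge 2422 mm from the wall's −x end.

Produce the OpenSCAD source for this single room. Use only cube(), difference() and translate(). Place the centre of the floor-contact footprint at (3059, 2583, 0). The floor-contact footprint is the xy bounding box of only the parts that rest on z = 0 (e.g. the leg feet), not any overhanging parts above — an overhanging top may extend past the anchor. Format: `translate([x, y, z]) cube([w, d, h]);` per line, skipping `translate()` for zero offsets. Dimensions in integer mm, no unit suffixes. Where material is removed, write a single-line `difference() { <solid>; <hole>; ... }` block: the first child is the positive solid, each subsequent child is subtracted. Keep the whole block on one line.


difference() { translate([299, 383, 0]) cube([5520, 232, 2550]); translate([2721, 383, 0]) cube([773, 232, 2028]); }
translate([299, 4551, 0]) cube([5520, 232, 2550]);
translate([299, 615, 0]) cube([232, 3936, 2550]);
translate([5587, 615, 0]) cube([232, 3936, 2550]);


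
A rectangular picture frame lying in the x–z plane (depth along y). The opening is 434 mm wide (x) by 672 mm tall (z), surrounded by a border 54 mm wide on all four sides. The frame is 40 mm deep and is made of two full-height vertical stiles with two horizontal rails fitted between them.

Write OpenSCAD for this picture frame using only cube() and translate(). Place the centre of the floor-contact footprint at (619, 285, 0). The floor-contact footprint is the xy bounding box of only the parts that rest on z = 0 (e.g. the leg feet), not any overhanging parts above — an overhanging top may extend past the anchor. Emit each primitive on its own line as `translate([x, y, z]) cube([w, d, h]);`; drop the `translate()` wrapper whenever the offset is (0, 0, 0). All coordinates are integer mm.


translate([348, 265, 0]) cube([54, 40, 780]);
translate([836, 265, 0]) cube([54, 40, 780]);
translate([402, 265, 0]) cube([434, 40, 54]);
translate([402, 265, 726]) cube([434, 40, 54]);


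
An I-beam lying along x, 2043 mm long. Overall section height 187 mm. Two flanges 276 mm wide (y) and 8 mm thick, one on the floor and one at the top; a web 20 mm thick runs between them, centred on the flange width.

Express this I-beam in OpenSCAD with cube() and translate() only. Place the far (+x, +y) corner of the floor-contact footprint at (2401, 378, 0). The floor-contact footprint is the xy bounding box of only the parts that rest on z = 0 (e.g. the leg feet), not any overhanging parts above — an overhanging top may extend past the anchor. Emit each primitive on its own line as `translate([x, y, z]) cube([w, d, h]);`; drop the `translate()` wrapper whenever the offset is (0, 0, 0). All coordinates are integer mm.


translate([358, 102, 0]) cube([2043, 276, 8]);
translate([358, 230, 8]) cube([2043, 20, 171]);
translate([358, 102, 179]) cube([2043, 276, 8]);


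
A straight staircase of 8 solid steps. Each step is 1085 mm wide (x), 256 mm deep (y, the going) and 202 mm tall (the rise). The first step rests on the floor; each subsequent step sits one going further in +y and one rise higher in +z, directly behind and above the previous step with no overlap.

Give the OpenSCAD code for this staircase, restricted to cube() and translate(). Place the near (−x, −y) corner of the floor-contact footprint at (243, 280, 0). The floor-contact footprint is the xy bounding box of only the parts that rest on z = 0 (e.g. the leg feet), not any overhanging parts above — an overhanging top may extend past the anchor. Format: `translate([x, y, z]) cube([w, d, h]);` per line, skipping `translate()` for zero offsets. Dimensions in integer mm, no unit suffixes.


translate([243, 280, 0]) cube([1085, 256, 202]);
translate([243, 536, 202]) cube([1085, 256, 202]);
translate([243, 792, 404]) cube([1085, 256, 202]);
translate([243, 1048, 606]) cube([1085, 256, 202]);
translate([243, 1304, 808]) cube([1085, 256, 202]);
translate([243, 1560, 1010]) cube([1085, 256, 202]);
translate([243, 1816, 1212]) cube([1085, 256, 202]);
translate([243, 2072, 1414]) cube([1085, 256, 202]);


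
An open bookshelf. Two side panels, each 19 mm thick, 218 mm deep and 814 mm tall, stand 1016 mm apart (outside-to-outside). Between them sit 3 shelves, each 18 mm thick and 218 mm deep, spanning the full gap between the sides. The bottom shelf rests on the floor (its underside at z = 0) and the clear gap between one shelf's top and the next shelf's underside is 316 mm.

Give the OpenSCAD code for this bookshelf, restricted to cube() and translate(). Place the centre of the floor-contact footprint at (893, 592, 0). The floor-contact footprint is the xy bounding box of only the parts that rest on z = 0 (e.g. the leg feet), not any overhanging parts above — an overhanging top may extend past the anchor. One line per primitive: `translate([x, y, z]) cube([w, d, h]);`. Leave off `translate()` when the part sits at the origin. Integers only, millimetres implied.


translate([385, 483, 0]) cube([19, 218, 814]);
translate([1382, 483, 0]) cube([19, 218, 814]);
translate([404, 483, 0]) cube([978, 218, 18]);
translate([404, 483, 334]) cube([978, 218, 18]);
translate([404, 483, 668]) cube([978, 218, 18]);


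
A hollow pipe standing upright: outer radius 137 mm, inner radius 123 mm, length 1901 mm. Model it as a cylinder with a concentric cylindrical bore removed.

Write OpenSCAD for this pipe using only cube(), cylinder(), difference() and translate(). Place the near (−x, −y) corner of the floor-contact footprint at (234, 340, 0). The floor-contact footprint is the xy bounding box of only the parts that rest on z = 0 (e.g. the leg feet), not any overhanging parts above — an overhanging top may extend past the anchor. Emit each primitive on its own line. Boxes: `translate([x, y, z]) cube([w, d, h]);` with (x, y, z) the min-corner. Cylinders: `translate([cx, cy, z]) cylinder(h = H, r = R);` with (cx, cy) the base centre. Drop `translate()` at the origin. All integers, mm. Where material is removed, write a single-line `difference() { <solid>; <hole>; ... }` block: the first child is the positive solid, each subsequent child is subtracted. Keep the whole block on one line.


difference() { translate([371, 477, 0]) cylinder(h = 1901, r = 137); translate([371, 477, 0]) cylinder(h = 1901, r = 123); }


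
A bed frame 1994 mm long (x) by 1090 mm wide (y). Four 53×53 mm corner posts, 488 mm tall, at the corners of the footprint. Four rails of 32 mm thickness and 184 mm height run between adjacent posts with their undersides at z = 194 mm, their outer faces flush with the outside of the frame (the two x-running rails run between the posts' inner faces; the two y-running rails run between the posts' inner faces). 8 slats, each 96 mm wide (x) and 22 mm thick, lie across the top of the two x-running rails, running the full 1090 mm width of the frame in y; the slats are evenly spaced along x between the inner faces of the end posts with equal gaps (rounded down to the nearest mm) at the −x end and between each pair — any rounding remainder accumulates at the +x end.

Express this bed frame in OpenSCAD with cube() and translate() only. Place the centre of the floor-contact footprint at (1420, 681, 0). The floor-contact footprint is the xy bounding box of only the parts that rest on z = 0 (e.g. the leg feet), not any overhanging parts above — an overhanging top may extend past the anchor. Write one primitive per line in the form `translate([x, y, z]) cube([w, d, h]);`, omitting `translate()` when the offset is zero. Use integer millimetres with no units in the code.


translate([423, 136, 0]) cube([53, 53, 488]);
translate([423, 1173, 0]) cube([53, 53, 488]);
translate([2364, 136, 0]) cube([53, 53, 488]);
translate([2364, 1173, 0]) cube([53, 53, 488]);
translate([476, 136, 194]) cube([1888, 32, 184]);
translate([476, 1194, 194]) cube([1888, 32, 184]);
translate([423, 189, 194]) cube([32, 984, 184]);
translate([2385, 189, 194]) cube([32, 984, 184]);
translate([600, 136, 378]) cube([96, 1090, 22]);
translate([820, 136, 378]) cube([96, 1090, 22]);
translate([1040, 136, 378]) cube([96, 1090, 22]);
translate([1260, 136, 378]) cube([96, 1090, 22]);
translate([1480, 136, 378]) cube([96, 1090, 22]);
translate([1700, 136, 378]) cube([96, 1090, 22]);
translate([1920, 136, 378]) cube([96, 1090, 22]);
translate([2140, 136, 378]) cube([96, 1090, 22]);


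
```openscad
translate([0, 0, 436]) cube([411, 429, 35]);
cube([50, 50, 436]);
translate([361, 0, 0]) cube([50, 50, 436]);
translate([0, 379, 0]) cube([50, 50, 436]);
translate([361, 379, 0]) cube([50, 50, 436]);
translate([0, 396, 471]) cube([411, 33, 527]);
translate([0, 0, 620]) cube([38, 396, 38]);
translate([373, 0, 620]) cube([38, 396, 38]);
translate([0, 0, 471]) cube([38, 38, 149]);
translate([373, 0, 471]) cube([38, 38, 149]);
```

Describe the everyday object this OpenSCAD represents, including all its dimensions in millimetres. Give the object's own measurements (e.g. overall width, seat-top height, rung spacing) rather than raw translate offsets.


A chair. The seat is a 411×429×35 mm slab with its top at z = 471 mm, on four 50×50 mm corner legs (flush with the seat edges, standing on z = 0). A flat backrest 33 mm thick, 527 mm tall, spans the full seat width and rises from the seat top along its +y edge, rear face flush with the rear of the seat. Two armrests of 38×38 mm section run along each side from the seat's front edge to the front of the backrest, top faces 187 mm above the seat top and outer faces flush with the seat's x-edges; a 38×38 mm post under the front of each armrest stands on the seat at the front corner.


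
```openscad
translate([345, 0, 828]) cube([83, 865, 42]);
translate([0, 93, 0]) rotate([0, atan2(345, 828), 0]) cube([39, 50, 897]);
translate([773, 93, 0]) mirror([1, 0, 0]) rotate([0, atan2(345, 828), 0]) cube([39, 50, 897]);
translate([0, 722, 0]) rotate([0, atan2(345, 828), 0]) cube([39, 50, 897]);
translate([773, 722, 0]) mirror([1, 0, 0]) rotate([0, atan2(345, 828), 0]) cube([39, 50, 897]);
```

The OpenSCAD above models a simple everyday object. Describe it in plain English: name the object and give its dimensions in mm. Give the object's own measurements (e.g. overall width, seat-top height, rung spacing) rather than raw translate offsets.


A sawhorse. A 83×865×42 mm beam (x, y, z) sits on two A-frame leg pairs. Each pair is two raked legs of 39×50 mm section (50 mm along y) splaying symmetrically in x. Each leg rises 828 mm vertically over 345 mm of horizontal reach and is 897 mm long along its own axis. Every leg's outer bottom edge rests on the floor and its outer top edge meets a bottom edge of the beam — the left legs (tilting toward +x) meet the beam's −x bottom edge, the right legs (their mirror images, tilting toward −x) meet its +x bottom edge — so the leg tops tuck under the beam, the beam's underside is 828 mm above the floor, and the feet are 773 mm apart outside-to-outside with the beam centred between them. The two leg pairs are set in 93 mm from either end of the beam.


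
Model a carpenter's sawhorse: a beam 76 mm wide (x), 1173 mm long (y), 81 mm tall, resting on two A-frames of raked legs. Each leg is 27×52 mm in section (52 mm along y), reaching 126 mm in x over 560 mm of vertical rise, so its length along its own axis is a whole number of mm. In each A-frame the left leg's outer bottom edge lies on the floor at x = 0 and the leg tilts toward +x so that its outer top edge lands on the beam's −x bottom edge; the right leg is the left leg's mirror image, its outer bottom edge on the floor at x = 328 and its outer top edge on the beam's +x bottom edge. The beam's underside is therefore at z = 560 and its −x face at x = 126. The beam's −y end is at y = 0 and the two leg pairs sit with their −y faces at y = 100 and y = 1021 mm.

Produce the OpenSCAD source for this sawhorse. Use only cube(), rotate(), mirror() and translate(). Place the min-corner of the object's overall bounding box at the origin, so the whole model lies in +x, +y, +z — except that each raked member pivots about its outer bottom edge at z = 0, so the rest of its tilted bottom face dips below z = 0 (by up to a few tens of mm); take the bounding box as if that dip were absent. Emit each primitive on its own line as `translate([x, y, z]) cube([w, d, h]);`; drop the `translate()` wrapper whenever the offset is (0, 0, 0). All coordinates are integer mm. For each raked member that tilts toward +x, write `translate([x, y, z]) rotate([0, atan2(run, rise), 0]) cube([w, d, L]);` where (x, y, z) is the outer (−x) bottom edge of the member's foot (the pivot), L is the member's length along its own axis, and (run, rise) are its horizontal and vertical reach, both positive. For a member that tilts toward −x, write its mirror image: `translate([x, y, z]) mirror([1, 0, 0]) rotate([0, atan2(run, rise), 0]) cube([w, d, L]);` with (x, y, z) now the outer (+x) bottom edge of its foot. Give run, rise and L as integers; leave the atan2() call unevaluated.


translate([126, 0, 560]) cube([76, 1173, 81]);
translate([0, 100, 0]) rotate([0, atan2(126, 560), 0]) cube([27, 52, 574]);
translate([328, 100, 0]) mirror([1, 0, 0]) rotate([0, atan2(126, 560), 0]) cube([27, 52, 574]);
translate([0, 1021, 0]) rotate([0, atan2(126, 560), 0]) cube([27, 52, 574]);
translate([328, 1021, 0]) mirror([1, 0, 0]) rotate([0, atan2(126, 560), 0]) cube([27, 52, 574]);


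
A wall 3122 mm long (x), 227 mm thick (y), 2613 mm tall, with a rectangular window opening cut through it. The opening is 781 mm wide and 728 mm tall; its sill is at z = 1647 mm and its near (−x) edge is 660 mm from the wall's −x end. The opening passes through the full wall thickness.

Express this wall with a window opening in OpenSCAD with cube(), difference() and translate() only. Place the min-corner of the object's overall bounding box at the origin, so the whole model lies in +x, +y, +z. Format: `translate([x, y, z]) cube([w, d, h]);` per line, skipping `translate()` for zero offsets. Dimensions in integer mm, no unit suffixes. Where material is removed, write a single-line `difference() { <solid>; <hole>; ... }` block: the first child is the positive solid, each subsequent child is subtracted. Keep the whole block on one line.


difference() { cube([3122, 227, 2613]); translate([660, 0, 1647]) cube([781, 227, 728]); }


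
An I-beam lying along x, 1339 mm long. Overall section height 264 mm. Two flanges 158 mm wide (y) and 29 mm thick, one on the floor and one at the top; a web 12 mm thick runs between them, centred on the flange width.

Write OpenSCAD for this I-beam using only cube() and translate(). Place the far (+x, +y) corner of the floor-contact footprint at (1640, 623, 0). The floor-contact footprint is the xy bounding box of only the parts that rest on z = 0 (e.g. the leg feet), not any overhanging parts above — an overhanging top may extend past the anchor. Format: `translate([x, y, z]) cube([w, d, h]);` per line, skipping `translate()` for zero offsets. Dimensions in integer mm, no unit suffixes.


translate([301, 465, 0]) cube([1339, 158, 29]);
translate([301, 538, 29]) cube([1339, 12, 206]);
translate([301, 465, 235]) cube([1339, 158, 29]);


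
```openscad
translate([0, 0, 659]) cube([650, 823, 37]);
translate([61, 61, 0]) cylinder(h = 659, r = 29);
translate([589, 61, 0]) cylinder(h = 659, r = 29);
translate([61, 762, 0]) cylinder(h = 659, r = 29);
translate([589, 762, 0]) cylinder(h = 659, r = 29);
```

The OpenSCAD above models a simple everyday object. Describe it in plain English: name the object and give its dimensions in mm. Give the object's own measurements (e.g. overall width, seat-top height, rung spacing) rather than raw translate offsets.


A rectangular dining table. The top is 650×823×37 mm with its upper surface at z = 696 mm. It stands on four round legs of 58 mm diameter, each leg's bounding box inset 32 mm from the nearest pair of top edges, running from the floor to the underside of the top.


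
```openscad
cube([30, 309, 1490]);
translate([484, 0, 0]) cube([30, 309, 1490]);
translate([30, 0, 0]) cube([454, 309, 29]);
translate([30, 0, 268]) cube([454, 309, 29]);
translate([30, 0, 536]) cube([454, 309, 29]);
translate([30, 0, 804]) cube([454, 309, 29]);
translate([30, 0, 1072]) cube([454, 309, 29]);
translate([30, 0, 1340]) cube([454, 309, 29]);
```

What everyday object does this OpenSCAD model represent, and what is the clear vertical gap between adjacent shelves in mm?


A bookshelf. The clear shelf gap is 239 mm.

Two tall side panels with 6 horizontal boards between them — a bookshelf. The first two shelf undersides are at z = 0 and z = 268; with shelf thickness 29, the clear gap is 268 − 0 − 29 = 239 mm.


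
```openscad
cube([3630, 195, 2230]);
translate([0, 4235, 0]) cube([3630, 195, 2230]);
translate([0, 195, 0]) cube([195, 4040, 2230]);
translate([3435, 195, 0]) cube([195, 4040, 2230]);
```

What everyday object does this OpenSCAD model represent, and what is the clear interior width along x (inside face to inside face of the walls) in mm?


A house (or room) frame. The interior width is 3240 mm.

Four 2230 mm walls enclosing a rectangle with no floor or roof — a room or house frame. Outside width is 3630 mm and wall thickness is 195 mm, so the interior width is 3630 − 2 × 195 = 3240 mm.


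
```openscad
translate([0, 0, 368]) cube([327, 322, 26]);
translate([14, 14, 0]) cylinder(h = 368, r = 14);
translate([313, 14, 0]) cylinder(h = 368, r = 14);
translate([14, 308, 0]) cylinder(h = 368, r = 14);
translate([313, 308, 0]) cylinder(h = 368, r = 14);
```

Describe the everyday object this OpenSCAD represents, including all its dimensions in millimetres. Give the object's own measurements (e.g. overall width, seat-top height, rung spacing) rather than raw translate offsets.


A four-legged stool. The seat is a 327×322×26 mm slab whose top surface is at z = 394 mm; four round legs, each 28 mm in diameter, run from the floor (z = 0) to the underside of the seat, each leg's axis is inset half a diameter from the nearest pair of seat edges (so the leg's bounding box is flush with the corner).


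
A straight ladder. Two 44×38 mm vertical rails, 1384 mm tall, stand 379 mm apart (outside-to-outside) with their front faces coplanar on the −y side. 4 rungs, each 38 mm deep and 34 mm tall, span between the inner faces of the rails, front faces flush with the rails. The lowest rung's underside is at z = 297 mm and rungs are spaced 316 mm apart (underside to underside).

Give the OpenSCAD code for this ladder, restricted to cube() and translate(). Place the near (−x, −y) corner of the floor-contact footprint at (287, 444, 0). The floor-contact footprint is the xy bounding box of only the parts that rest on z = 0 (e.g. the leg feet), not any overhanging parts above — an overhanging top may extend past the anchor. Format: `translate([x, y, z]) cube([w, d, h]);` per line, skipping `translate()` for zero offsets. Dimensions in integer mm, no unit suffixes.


translate([287, 444, 0]) cube([44, 38, 1384]);
translate([622, 444, 0]) cube([44, 38, 1384]);
translate([331, 444, 297]) cube([291, 38, 34]);
translate([331, 444, 613]) cube([291, 38, 34]);
translate([331, 444, 929]) cube([291, 38, 34]);
translate([331, 444, 1245]) cube([291, 38, 34]);


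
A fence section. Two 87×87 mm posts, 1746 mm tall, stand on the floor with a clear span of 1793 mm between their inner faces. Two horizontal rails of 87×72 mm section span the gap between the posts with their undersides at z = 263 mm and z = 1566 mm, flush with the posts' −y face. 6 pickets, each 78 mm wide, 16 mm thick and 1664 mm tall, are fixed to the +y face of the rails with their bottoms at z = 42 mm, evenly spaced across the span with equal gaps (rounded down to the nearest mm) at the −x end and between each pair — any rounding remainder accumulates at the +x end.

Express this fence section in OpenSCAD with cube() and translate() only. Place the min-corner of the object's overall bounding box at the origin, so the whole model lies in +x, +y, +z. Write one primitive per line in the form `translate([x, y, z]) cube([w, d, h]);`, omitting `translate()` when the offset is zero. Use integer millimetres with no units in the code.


cube([87, 87, 1746]);
translate([1880, 0, 0]) cube([87, 87, 1746]);
translate([87, 0, 263]) cube([1793, 87, 72]);
translate([87, 0, 1566]) cube([1793, 87, 72]);
translate([276, 87, 42]) cube([78, 16, 1664]);
translate([543, 87, 42]) cube([78, 16, 1664]);
translate([810, 87, 42]) cube([78, 16, 1664]);
translate([1077, 87, 42]) cube([78, 16, 1664]);
translate([1344, 87, 42]) cube([78, 16, 1664]);
translate([1611, 87, 42]) cube([78, 16, 1664]);


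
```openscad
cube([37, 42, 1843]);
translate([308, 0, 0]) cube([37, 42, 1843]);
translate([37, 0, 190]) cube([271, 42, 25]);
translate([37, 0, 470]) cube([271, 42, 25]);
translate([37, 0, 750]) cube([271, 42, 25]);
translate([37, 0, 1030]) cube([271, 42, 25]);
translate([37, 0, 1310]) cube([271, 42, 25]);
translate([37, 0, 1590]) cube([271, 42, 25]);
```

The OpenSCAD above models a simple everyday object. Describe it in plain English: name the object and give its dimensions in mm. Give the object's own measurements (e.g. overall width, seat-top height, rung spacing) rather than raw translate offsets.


A straight ladder. Two 37×42 mm vertical rails, 1843 mm tall, stand 345 mm apart (outside-to-outside) with their front faces coplanar on the −y side. 6 rungs, each 42 mm deep and 25 mm tall, span between the inner faces of the rails, front faces flush with the rails. The lowest rung's underside is at z = 190 mm and rungs are spaced 280 mm apart (underside to underside).


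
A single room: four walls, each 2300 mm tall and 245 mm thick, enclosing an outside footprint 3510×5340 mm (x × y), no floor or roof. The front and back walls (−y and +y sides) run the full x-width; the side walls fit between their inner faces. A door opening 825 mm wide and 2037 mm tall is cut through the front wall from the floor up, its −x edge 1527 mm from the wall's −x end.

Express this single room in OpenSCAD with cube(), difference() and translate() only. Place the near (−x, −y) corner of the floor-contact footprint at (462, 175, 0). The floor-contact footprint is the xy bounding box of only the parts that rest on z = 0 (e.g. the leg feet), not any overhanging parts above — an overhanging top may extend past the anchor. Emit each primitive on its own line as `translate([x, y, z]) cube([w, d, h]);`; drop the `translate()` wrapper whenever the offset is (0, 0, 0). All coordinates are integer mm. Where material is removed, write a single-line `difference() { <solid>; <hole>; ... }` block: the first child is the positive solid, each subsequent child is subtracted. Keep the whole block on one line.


difference() { translate([462, 175, 0]) cube([3510, 245, 2300]); translate([1989, 175, 0]) cube([825, 245, 2037]); }
translate([462, 5270, 0]) cube([3510, 245, 2300]);
translate([462, 420, 0]) cube([245, 4850, 2300]);
translate([3727, 420, 0]) cube([245, 4850, 2300]);


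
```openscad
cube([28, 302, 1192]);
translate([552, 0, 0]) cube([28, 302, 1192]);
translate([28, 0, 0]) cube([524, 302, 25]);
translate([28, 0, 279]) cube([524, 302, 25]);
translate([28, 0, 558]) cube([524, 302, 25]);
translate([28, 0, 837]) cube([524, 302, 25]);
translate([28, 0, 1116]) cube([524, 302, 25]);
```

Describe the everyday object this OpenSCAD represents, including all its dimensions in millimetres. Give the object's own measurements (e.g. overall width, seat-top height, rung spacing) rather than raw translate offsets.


An open bookshelf. Two side panels, each 28 mm thick, 302 mm deep and 1192 mm tall, stand 580 mm apart (outside-to-outside). Between them sit 5 shelves, each 25 mm thick and 302 mm deep, spanning the full gap between the sides. The bottom shelf rests on the floor (its underside at z = 0) and the clear gap between one shelf's top and the next shelf's underside is 254 mm.


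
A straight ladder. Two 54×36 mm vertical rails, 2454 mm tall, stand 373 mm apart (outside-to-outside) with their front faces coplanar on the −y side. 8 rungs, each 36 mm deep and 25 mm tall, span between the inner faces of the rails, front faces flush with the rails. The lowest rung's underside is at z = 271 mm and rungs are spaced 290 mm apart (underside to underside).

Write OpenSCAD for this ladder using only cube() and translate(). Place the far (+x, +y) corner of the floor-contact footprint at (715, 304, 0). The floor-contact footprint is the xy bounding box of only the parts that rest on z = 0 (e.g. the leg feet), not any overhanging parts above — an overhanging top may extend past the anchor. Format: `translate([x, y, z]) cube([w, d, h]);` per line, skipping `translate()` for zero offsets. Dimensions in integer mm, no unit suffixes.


// rung span = 373 - 2*54 = 265
// rung[k] z = 271 + k*290
translate([342, 268, 0]) cube([54, 36, 2454]);
translate([661, 268, 0]) cube([54, 36, 2454]);
translate([396, 268, 271]) cube([265, 36, 25]);
translate([396, 268, 561]) cube([265, 36, 25]);
translate([396, 268, 851]) cube([265, 36, 25]);
translate([396, 268, 1141]) cube([265, 36, 25]);
translate([396, 268, 1431]) cube([265, 36, 25]);
translate([396, 268, 1721]) cube([265, 36, 25]);
translate([396, 268, 2011]) cube([265, 36, 25]);
translate([396, 268, 2301]) cube([265, 36, 25]);


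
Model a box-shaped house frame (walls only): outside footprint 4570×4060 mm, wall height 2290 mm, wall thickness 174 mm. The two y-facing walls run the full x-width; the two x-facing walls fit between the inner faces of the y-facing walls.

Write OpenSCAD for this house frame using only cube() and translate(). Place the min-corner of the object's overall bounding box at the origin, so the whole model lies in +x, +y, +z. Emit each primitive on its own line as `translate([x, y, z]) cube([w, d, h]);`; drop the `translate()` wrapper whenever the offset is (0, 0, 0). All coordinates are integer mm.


cube([4570, 174, 2290]);
translate([0, 3886, 0]) cube([4570, 174, 2290]);
translate([0, 174, 0]) cube([174, 3712, 2290]);
translate([4396, 174, 0]) cube([174, 3712, 2290]);


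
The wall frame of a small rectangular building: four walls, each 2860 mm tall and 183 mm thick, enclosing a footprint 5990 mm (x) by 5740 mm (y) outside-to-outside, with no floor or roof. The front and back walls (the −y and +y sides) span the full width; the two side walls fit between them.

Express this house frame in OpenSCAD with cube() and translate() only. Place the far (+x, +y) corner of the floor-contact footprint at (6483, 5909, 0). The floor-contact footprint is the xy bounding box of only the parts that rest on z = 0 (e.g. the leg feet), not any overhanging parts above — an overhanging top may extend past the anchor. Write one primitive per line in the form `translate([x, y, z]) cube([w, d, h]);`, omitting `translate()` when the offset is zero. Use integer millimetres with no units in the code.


translate([493, 169, 0]) cube([5990, 183, 2860]);
translate([493, 5726, 0]) cube([5990, 183, 2860]);
translate([493, 352, 0]) cube([183, 5374, 2860]);
translate([6300, 352, 0]) cube([183, 5374, 2860]);


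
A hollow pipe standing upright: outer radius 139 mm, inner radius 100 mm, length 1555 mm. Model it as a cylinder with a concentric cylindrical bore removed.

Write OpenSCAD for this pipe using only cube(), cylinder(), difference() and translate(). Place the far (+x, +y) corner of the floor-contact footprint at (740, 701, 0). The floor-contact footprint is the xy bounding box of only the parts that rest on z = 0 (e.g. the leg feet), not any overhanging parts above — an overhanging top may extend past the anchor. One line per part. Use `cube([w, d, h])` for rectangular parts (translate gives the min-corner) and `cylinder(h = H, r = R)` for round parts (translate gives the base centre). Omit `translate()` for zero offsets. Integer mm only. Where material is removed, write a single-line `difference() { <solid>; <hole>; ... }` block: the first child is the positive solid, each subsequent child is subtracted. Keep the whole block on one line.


difference() { translate([601, 562, 0]) cylinder(h = 1555, r = 139); translate([601, 562, 0]) cylinder(h = 1555, r = 100); }


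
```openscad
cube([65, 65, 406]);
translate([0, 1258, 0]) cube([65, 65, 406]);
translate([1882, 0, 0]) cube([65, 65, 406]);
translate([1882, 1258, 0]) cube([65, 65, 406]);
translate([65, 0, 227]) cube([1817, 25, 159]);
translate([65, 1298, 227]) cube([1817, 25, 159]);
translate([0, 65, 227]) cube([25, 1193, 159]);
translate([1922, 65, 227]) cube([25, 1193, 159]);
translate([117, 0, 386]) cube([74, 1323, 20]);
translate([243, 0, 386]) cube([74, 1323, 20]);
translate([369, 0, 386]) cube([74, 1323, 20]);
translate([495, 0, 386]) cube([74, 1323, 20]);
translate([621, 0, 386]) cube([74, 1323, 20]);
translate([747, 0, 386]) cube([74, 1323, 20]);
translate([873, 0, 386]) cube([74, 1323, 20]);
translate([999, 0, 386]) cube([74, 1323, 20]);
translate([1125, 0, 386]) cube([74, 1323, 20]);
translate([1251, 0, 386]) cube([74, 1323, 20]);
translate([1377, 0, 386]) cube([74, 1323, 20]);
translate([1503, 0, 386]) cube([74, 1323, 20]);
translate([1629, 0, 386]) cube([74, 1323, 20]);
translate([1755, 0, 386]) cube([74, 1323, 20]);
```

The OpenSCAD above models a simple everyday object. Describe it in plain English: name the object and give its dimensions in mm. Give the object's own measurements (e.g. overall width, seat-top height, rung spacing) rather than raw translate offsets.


A bed frame 1947 mm long (x) by 1323 mm wide (y). Four 65×65 mm corner posts, 406 mm tall, at the corners of the footprint. Four rails of 25 mm thickness and 159 mm height run between adjacent posts with their undersides at z = 227 mm, their outer faces flush with the outside of the frame (the two x-running rails run between the posts' inner faces; the two y-running rails run between the posts' inner faces). 14 slats, each 74 mm wide (x) and 20 mm thick, lie across the top of the two x-running rails, running the full 1323 mm width of the frame in y; along x they sit between the end posts with a 52 mm gap after the −x posts and between neighbouring slats, leaving 53 mm before the +x posts.


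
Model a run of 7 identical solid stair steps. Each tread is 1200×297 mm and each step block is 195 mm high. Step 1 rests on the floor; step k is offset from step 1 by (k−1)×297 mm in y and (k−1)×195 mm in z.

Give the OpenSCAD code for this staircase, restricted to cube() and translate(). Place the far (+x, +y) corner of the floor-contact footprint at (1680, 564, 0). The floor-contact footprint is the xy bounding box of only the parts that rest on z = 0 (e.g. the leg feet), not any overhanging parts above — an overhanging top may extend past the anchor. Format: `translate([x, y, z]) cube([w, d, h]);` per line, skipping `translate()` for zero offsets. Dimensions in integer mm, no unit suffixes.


translate([480, 267, 0]) cube([1200, 297, 195]);
translate([480, 564, 195]) cube([1200, 297, 195]);
translate([480, 861, 390]) cube([1200, 297, 195]);
translate([480, 1158, 585]) cube([1200, 297, 195]);
translate([480, 1455, 780]) cube([1200, 297, 195]);
translate([480, 1752, 975]) cube([1200, 297, 195]);
translate([480, 2049, 1170]) cube([1200, 297, 195]);


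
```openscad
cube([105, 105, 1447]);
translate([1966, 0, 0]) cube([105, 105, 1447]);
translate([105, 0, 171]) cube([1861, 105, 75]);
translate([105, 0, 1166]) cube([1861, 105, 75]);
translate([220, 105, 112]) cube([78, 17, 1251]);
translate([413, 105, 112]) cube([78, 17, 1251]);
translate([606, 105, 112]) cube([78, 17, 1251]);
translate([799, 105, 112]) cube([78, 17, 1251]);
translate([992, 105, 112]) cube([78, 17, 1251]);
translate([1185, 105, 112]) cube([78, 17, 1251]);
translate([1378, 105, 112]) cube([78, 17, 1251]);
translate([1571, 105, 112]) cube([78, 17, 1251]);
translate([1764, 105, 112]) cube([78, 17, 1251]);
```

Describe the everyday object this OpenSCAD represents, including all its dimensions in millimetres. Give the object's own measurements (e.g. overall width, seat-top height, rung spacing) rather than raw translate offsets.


A fence section. Two 105×105 mm posts, 1447 mm tall, stand on the floor with a clear span of 1861 mm between their inner faces. Two horizontal rails of 105×75 mm section span the gap between the posts with their undersides at z = 171 mm and z = 1166 mm, flush with the posts' −y face. 9 pickets, each 78 mm wide, 17 mm thick and 1251 mm tall, are fixed to the +y face of the rails with their bottoms at z = 112 mm, spaced across the span with a 115 mm gap after the −x post and between neighbouring pickets, with 124 mm left before the +x post.


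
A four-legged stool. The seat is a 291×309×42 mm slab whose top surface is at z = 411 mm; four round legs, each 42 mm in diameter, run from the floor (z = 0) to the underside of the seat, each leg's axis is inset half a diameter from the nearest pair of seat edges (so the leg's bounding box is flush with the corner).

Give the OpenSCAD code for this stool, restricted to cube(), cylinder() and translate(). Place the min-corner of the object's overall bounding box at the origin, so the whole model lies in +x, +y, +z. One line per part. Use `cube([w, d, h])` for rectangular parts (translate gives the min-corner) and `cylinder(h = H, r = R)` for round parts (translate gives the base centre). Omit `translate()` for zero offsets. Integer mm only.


translate([0, 0, 369]) cube([291, 309, 42]);
translate([21, 21, 0]) cylinder(h = 369, r = 21);
translate([270, 21, 0]) cylinder(h = 369, r = 21);
translate([21, 288, 0]) cylinder(h = 369, r = 21);
translate([270, 288, 0]) cylinder(h = 369, r = 21);


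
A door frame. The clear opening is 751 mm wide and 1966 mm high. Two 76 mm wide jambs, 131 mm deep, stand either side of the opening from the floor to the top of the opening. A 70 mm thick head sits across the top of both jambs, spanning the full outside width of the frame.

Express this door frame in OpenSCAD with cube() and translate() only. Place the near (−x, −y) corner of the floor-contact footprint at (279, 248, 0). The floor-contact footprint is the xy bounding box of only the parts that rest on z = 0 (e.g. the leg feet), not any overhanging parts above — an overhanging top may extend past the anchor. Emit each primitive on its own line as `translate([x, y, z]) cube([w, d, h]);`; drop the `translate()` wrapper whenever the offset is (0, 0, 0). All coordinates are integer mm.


translate([279, 248, 0]) cube([76, 131, 1966]);
translate([1106, 248, 0]) cube([76, 131, 1966]);
translate([279, 248, 1966]) cube([903, 131, 70]);


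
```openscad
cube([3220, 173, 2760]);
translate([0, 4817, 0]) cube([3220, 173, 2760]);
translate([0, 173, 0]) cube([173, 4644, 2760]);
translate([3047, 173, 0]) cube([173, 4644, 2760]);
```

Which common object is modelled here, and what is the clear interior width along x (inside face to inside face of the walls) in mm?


A house (or room) frame. The interior width is 2874 mm.

Four 2760 mm walls enclosing a rectangle with no floor or roof — a room or house frame. Outside width is 3220 mm and wall thickness is 173 mm, so the interior width is 3220 − 2 × 173 = 2874 mm.
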